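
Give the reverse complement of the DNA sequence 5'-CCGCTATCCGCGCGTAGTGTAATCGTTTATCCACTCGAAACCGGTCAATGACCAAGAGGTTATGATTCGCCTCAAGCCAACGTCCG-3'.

Complement each base (A↔T, G↔C): GGCGATAGGCGCGCATCACATTAGCAAATAGGTGAGCTTTGGCCAGTTACTGGTTCTCCAATACTAAGCGGAGTTCGGTTGCAGGC. Then reverse.

5'-CGGACGTTGGCTTGAGGCGAATCATAACCTCTTGGTCATTGACCGGTTTCGAGTGGATAAACGATTACACTACGCGCGGATAGCGG-3'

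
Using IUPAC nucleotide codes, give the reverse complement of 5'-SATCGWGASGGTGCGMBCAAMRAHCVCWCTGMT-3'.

Standard pairs A↔T, G↔C; ambiguity codes pair R↔Y, M↔K, W↔W, S↔S, B↔V, H↔D. Complement (STAGCWCTSCCACGCKVGTTKYTDGBGWGACKA), then reverse for 5'→3'.

5′-AKCAGWGBGDTYKTTGVKCGCACCSTCWCGATS-3′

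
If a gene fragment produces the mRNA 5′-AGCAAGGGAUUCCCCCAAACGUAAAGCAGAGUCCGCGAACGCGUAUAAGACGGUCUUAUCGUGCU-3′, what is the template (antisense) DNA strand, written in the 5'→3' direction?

5'-AGCACGATAAGACCGTCTTATACGCGTTCGCGGACTCTGCTTTACGTTTGGGGGAATCCCTTGCT-3'

Replace U with T to get the coding DNA strand: AGCAAGGGATTCCCCCAAACGTAAAGCAGAGTCCGCGAACGCGTATAAGACGGTCTTATCGTGCT. The template strand is its reverse complement (complement TCGTTCCCTAAGGGGGTTTGCATTTCGTCTCAGGCGCTTGCGCATATTCTGCCAGAATAGCACGA, then reverse).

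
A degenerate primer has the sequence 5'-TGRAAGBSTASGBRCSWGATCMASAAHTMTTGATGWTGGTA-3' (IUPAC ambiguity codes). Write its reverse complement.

5'-TACCAWCATCAAKADTTSTKGATCWSGYVCSTASVCTTYCA-3'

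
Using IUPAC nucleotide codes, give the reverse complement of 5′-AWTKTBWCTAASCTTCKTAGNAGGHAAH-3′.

5'-DTTDCCTNCTAMGAAGSTTAGWVAMAWT-3'

Standard pairs A↔T, G↔C; ambiguity codes pair K↔M, W↔W, S↔S, B↔V, H↔D, N↔N. Complement (TWAMAVWGATTSGAAGMATCNTCCDTTD), then reverse for 5'→3'.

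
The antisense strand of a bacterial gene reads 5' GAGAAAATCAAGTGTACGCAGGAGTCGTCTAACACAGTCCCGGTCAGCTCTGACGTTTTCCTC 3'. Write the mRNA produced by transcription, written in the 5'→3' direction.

5'-GAGGAAAACGUCAGAGCUGACCGGGACUGUGUUAGACGACUCCUGCGUACACUUGAUUUUCUC-3'

RNA polymerase reads the template 3'→5' and synthesizes mRNA 5'→3' by base-pairing (A→U, T→A, G↔C). The complement of the template is CTCTTTTAGTTCACATGCGTCCTCAGCAGATTGTGTCAGGGCCAGTCGAGACTGCAAAAGGAG; antiparallel, so 5'→3' the coding strand is GAGGAAAACGTCAGAGCTGACCGGGACTGTGTTAGACGACTCCTGCGTACACTTGATTTTCTC. Replace T with U for the mRNA.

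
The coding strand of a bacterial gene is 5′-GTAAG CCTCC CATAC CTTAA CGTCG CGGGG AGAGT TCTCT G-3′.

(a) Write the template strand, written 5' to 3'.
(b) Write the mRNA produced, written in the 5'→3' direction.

(a) 5'-CAGAGAACTCTCCCCGCGACGTTAAGGTATGGGAGGCTTAC-3'
(b) 5'-GUAAGCCUCCCAUACCUUAACGUCGCGGGGAGAGUUCUCUG-3'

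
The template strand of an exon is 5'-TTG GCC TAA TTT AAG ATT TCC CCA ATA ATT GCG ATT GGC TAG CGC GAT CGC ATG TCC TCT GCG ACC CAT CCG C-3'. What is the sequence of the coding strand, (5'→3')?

5'-GCGGATGGGTCGCAGAGGACATGCGATCGCGCTAGCCAATCGCAATTATTGGGGAAATCTTAAATTAGGCCAA-3'

The coding strand is complementary and antiparallel to the template: take the complement (A↔T, G↔C) and reverse.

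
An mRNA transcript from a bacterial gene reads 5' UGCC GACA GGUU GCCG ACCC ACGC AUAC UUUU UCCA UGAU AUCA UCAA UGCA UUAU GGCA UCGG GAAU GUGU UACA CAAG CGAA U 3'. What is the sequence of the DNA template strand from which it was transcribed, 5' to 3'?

Replace U with T to get the coding DNA strand: TGCCGACAGGTTGCCGACCCACGCATACTTTTTCCATGATATCATCAATGCATTATGGCATCGGGAATGTGTTACACAAGCGAAT. The template strand is its reverse complement (complement ACGGCTGTCCAACGGCTGGGTGCGTATGAAAAAGGTACTATAGTAGTTACGTAATACCGTAGCCCTTACACAATGTGTTCGCTTA, then reverse).

5'-ATTCGCTTGTGTAACACATTCCCGATGCCATAATGCATTGATGATATCATGGAAAAAGTATGCGTGGGTCGGCAACCTGTCGGCA-3'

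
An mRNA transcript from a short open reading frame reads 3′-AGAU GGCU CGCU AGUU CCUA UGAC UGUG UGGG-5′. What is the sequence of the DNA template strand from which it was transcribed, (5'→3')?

Written 5'→3' the mRNA is GGGUGUGUCAGUAUCCUUGAUCGCUCGGUAGA, so the coding DNA strand is GGGTGTGTCAGTATCCTTGATCGCTCGGTAGA. The template is its reverse complement.

5'-TCTACCGAGCGATCAAGGATACTGACACACCC-3'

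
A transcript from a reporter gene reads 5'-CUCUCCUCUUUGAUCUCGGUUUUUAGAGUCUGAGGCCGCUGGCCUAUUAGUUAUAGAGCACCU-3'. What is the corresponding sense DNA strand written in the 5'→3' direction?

5'-CTCTCCTCTTTGATCTCGGTTTTTAGAGTCTGAGGCCGCTGGCCTATTAGTTATAGAGCACCT-3'

The coding DNA strand has the same 5'→3' sequence as the mRNA with U replaced by T.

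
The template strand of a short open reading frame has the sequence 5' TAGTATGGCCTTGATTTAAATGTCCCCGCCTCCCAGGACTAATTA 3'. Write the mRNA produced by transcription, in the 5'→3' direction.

The mRNA has the sequence of the coding strand (reverse complement of the template) with T→U. Reverse complement of TAGTATGGCCTTGATTTAAATGTCCCCGCCTCCCAGGACTAATTA is TAATTAGTCCTGGGAGGCGGGGACATTTAAATCAAGGCCATACTA; then T→U.

5'-UAAUUAGUCCUGGGAGGCGGGGACAUUUAAAUCAAGGCCAUACUA-3'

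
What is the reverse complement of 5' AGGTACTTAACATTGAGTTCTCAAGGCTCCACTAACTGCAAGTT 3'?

5'-AACTTGCAGTTAGTGGAGCCTTGAGAACTCAATGTTAAGTACCT-3'

Reading the sequence 3'→5' and pairing each base (A↔T, G↔C) gives the reverse complement directly.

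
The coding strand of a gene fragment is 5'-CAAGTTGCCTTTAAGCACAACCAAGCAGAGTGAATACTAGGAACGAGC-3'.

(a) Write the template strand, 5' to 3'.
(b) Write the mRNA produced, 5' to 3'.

(a) The template strand is the reverse complement of the coding strand: complement GTTCAACGGAAATTCGTGTTGGTTCGTCTCACTTATGATCCTTGCTCG, then reverse.
(b) mRNA matches the coding strand with T→U.

(a) 5'-GCTCGTTCCTAGTATTCACTCTGCTTGGTTGTGCTTAAAGGCAACTTG-3'
(b) 5'-CAAGUUGCCUUUAAGCACAACCAAGCAGAGUGAAUACUAGGAACGAGC-3'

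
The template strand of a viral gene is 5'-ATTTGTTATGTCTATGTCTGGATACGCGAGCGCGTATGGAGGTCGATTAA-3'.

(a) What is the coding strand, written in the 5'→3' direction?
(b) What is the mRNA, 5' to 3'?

(a) The coding strand is the reverse complement of the template: complement TAAACAATACAGATACAGACCTATGCGCTCGCGCATACCTCCAGCTAATT, then reverse.
(b) mRNA has the coding-strand sequence with T→U.

(a) 5'-TTAATCGACCTCCATACGCGCTCGCGTATCCAGACATAGACATAACAAAT-3'
(b) 5'-UUAAUCGACCUCCAUACGCGCUCGCGUAUCCAGACAUAGACAUAACAAAU-3'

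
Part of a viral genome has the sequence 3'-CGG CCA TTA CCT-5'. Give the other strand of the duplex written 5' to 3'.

5'-GCCGGTAATGGA-3'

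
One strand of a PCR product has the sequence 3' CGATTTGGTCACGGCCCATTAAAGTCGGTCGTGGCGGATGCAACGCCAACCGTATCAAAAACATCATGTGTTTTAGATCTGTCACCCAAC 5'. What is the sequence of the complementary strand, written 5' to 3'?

The strand is given 3'→5', so its complement runs 5'→3' in the same left-to-right order: pair each base A↔T, G↔C.

5'-GCTAAACCAGTGCCGGGTAATTTCAGCCAGCACCGCCTACGTTGCGGTTGGCATAGTTTTTGTAGTACACAAAATCTAGACAGTGGGTTG-3'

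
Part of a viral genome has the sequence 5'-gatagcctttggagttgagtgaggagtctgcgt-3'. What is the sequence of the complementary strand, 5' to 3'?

5′-ACGCAGACTCCTCACTCAACTCCAAAGGCTATC-3′

The complement of GATAGCCTTTGGAGTTGAGTGAGGAGTCTGCGT is CTATCGGAAACCTCAACTCACTCCTCAGACGCA (A↔T, G↔C). DNA strands are antiparallel, so the complementary strand runs 3'→5'; reversing gives the 5'→3' form.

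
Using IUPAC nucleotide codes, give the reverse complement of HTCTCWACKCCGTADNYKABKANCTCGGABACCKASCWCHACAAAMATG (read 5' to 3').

Standard pairs A↔T, G↔C; ambiguity codes pair Y↔R, M↔K, W↔W, S↔S, B↔V, D↔H, N↔N. Complement (DAGAGWTGMGGCATHNRMTVMTNGAGCCTVTGGMTSGWGDTGTTTKTAC), then reverse for 5'→3'.

5'-CATKTTTGTDGWGSTMGGTVTCCGAGNTMVTMRNHTACGGMGTWGAGAD-3'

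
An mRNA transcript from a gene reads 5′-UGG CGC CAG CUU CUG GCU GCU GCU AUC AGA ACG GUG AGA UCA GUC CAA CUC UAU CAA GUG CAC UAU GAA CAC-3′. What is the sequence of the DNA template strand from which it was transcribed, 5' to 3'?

Replace U with T to get the coding DNA strand: TGGCGCCAGCTTCTGGCTGCTGCTATCAGAACGGTGAGATCAGTCCAACTCTATCAAGTGCACTATGAACAC. The template strand is its reverse complement (complement ACCGCGGTCGAAGACCGACGACGATAGTCTTGCCACTCTAGTCAGGTTGAGATAGTTCACGTGATACTTGTG, then reverse).

5′-GTGTTCATAGTGCACTTGATAGAGTTGGACTGATCTCACCGTTCTGATAGCAGCAGCCAGAAGCTGGCGCCA-3′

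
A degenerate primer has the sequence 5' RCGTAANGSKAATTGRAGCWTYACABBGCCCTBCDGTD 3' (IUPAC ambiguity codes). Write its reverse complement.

5'-HACHGVAGGGCVVTGTRAWGCTYCAATTMSCNTTACGY-3'

Standard pairs A↔T, G↔C; ambiguity codes pair R↔Y, K↔M, W↔W, S↔S, B↔V, D↔H, N↔N. Complement (YGCATTNCSMTTAACYTCGWARTGTVVCGGGAVGHCAH), then reverse for 5'→3'.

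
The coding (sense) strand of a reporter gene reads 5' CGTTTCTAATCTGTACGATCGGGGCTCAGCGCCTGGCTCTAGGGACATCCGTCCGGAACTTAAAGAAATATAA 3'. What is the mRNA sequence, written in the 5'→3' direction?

5'-CGUUUCUAAUCUGUACGAUCGGGGCUCAGCGCCUGGCUCUAGGGACAUCCGUCCGGAACUUAAAGAAAUAUAA-3'

mRNA has the coding-strand sequence with U in place of T.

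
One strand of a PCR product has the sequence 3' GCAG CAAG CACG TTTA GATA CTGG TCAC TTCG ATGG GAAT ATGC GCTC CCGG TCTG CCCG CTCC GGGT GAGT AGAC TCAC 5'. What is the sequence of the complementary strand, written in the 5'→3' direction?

The strand is given 3'→5', so its complement runs 5'→3' in the same left-to-right order: pair each base A↔T, G↔C.

5′-CGTCGTTCGTGCAAATCTATGACCAGTGAAGCTACCCTTATACGCGAGGGCCAGACGGGCGAGGCCCACTCATCTGAGTG-3′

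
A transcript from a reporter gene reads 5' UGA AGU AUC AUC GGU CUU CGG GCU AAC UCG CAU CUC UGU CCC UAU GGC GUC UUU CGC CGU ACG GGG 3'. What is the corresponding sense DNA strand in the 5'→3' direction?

5′-TGAAGTATCATCGGTCTTCGGGCTAACTCGCATCTCTGTCCCTATGGCGTCTTTCGCCGTACGGGG-3′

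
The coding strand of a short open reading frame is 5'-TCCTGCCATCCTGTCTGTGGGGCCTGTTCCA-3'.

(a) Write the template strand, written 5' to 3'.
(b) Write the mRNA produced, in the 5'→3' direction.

(a) The template strand is the reverse complement of the coding strand: complement AGGACGGTAGGACAGACACCCCGGACAAGGT, then reverse.
(b) mRNA matches the coding strand with T→U.

(a) 5'-TGGAACAGGCCCCACAGACAGGATGGCAGGA-3'
(b) 5'-UCCUGCCAUCCUGUCUGUGGGGCCUGUUCCA-3'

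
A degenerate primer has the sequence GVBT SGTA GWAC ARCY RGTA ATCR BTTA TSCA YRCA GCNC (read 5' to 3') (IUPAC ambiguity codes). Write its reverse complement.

Standard pairs A↔T, G↔C; ambiguity codes pair R↔Y, W↔W, S↔S, B↔V, N↔N. Complement (CBVASCATCWTGTYGRYCATTAGYVAATASGTRYGTCGNG), then reverse for 5'→3'.

5'-GNGCTGYRTGSATAAVYGATTACYRGYTGTWCTACSAVBC-3'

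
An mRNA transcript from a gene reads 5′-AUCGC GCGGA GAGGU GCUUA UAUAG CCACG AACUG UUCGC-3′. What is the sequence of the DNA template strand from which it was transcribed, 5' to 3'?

Replace U with T to get the coding DNA strand: ATCGCGCGGAGAGGTGCTTATATAGCCACGAACTGTTCGC. The template strand is its reverse complement (complement TAGCGCGCCTCTCCACGAATATATCGGTGCTTGACAAGCG, then reverse).

5'-GCGAACAGTTCGTGGCTATATAAGCACCTCTCCGCGCGAT-3'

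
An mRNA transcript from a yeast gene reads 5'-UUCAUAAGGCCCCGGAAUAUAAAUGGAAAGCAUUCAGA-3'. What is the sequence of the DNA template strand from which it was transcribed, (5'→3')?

Replace U with T to get the coding DNA strand: TTCATAAGGCCCCGGAATATAAATGGAAAGCATTCAGA. The template strand is its reverse complement (complement AAGTATTCCGGGGCCTTATATTTACCTTTCGTAAGTCT, then reverse).

5'-TCTGAATGCTTTCCATTTATATTCCGGGGCCTTATGAA-3'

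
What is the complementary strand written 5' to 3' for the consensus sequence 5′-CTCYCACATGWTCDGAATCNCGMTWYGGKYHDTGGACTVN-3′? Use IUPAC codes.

Standard pairs A↔T, G↔C; ambiguity codes pair Y↔R, M↔K, W↔W, D↔H, V↔B, N↔N. Complement (GAGRGTGTACWAGHCTTAGNGCKAWRCCMRDHACCTGABN), then reverse for 5'→3'.

5'-NBAGTCCAHDRMCCRWAKCGNGATTCHGAWCATGTGRGAG-3'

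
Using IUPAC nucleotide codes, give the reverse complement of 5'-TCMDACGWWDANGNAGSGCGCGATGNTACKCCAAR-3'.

Standard pairs A↔T, G↔C; ambiguity codes pair R↔Y, M↔K, W↔W, S↔S, D↔H, N↔N. Complement (AGKHTGCWWHTNCNTCSCGCGCTACNATGMGGTTY), then reverse for 5'→3'.

5'-YTTGGMGTANCATCGCGCSCTNCNTHWWCGTHKGA-3'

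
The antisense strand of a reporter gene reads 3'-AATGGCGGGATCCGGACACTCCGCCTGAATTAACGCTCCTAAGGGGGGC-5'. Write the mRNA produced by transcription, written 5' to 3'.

Reading the template 3'→5' as shown, RNA polymerase pairs each base (A→U, T→A, G↔C) to build mRNA 5'→3' directly.

5′-UUACCGCCCUAGGCCUGUGAGGCGGACUUAAUUGCGAGGAUUCCCCCCG-3′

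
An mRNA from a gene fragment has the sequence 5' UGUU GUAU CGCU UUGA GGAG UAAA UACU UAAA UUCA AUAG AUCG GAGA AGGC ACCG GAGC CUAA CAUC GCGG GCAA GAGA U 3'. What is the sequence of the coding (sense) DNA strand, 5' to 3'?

The coding DNA strand has the same 5'→3' sequence as the mRNA with U replaced by T.

5'-TGTTGTATCGCTTTGAGGAGTAAATACTTAAATTCAATAGATCGGAGAAGGCACCGGAGCCTAACATCGCGGGCAAGAGAT-3'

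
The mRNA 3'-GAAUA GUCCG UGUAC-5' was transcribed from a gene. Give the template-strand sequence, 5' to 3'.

Written 5'→3' the mRNA is CAUGUGCCUGAUAAG, so the coding DNA strand is CATGTGCCTGATAAG. The template is its reverse complement.

5'-CTTATCAGGCACATG-3'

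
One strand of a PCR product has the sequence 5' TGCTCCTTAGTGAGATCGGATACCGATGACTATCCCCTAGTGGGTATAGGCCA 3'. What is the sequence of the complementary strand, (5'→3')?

5'-TGGCCTATACCCACTAGGGGATAGTCATCGGTATCCGATCTCACTAAGGAGCA-3'

Pairing A↔T and G↔C gives ACGAGGAATCACTCTAGCCTATGGCTACTGATAGGGGATCACCCATATCCGGT, running 3'→5'. Reverse for the 5'→3' convention.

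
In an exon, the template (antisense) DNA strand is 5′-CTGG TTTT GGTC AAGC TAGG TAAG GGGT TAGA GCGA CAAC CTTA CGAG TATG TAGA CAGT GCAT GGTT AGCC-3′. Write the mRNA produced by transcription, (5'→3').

The mRNA has the sequence of the coding strand (reverse complement of the template) with T→U. Reverse complement of CTGGTTTTGGTCAAGCTAGGTAAGGGGTTAGAGCGACAACCTTACGAGTATGTAGACAGTGCATGGTTAGCC is GGCTAACCATGCACTGTCTACATACTCGTAAGGTTGTCGCTCTAACCCCTTACCTAGCTTGACCAAAACCAG; then T→U.

5'-GGCUAACCAUGCACUGUCUACAUACUCGUAAGGUUGUCGCUCUAACCCCUUACCUAGCUUGACCAAAACCAG-3'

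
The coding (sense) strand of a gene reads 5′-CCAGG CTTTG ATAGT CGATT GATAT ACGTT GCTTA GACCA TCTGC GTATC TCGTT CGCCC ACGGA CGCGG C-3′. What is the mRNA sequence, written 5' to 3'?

The mRNA is synthesized from the template strand, so it matches the coding strand with T replaced by U.

5'-CCAGGCUUUGAUAGUCGAUUGAUAUACGUUGCUUAGACCAUCUGCGUAUCUCGUUCGCCCACGGACGCGGC-3'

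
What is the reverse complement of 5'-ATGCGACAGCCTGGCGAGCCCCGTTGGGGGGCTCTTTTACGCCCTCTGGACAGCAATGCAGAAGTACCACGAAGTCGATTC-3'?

5'-GAATCGACTTCGTGGTACTTCTGCATTGCTGTCCAGAGGGCGTAAAAGAGCCCCCCAACGGGGCTCGCCAGGCTGTCGCAT-3'

Complement each base (A↔T, G↔C): TACGCTGTCGGACCGCTCGGGGCAACCCCCCGAGAAAATGCGGGAGACCTGTCGTTACGTCTTCATGGTGCTTCAGCTAAG. Then reverse.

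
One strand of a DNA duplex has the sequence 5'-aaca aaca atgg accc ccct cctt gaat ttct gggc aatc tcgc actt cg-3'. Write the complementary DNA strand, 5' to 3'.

5′-CGAAGTGCGAGATTGCCCAGAAATTCAAGGAGGGGGGTCCATTGTTTGTT-3′

The complement of AACAAACAATGGACCCCCCTCCTTGAATTTCTGGGCAATCTCGCACTTCG is TTGTTTGTTACCTGGGGGGAGGAACTTAAAGACCCGTTAGAGCGTGAAGC (A↔T, G↔C). DNA strands are antiparallel, so the complementary strand runs 3'→5'; reversing gives the 5'→3' form.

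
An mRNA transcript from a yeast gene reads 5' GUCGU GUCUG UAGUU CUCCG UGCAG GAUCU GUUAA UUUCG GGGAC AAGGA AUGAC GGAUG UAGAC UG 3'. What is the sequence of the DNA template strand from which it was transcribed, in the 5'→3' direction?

Replace U with T to get the coding DNA strand: GTCGTGTCTGTAGTTCTCCGTGCAGGATCTGTTAATTTCGGGGACAAGGAATGACGGATGTAGACTG. The template strand is its reverse complement (complement CAGCACAGACATCAAGAGGCACGTCCTAGACAATTAAAGCCCCTGTTCCTTACTGCCTACATCTGAC, then reverse).

5'-CAGTCTACATCCGTCATTCCTTGTCCCCGAAATTAACAGATCCTGCACGGAGAACTACAGACACGAC-3'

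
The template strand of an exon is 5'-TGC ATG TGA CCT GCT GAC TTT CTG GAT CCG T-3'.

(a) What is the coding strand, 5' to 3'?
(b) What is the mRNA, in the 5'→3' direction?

(a) 5'-ACGGATCCAGAAAGTCAGCAGGTCACATGCA-3'
(b) 5'-ACGGAUCCAGAAAGUCAGCAGGUCACAUGCA-3'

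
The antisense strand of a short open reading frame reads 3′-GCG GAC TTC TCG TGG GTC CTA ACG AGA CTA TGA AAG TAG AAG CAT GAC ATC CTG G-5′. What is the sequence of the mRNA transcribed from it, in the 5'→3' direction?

Reading the template 3'→5' as shown, RNA polymerase pairs each base (A→U, T→A, G↔C) to build mRNA 5'→3' directly.

5′-CGCCUGAAGAGCACCCAGGAUUGCUCUGAUACUUUCAUCUUCGUACUGUAGGACC-3′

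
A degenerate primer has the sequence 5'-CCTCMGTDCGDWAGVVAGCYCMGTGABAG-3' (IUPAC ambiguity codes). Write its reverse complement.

Standard pairs A↔T, G↔C; ambiguity codes pair Y↔R, M↔K, W↔W, B↔V, D↔H. Complement (GGAGKCAHGCHWTCBBTCGRGKCACTVTC), then reverse for 5'→3'.

5'-CTVTCACKGRGCTBBCTWHCGHACKGAGG-3'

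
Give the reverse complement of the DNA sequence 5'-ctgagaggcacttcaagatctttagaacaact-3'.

Complement each base (A↔T, G↔C): GACTCTCCGTGAAGTTCTAGAAATCTTGTTGA. Then reverse.

5'-AGTTGTTCTAAAGATCTTGAAGTGCCTCTCAG-3'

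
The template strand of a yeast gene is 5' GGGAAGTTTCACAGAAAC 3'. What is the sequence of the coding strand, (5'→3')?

5′-GTTTCTGTGAAACTTCCC-3′

The coding strand is complementary and antiparallel to the template: take the complement (A↔T, G↔C) and reverse.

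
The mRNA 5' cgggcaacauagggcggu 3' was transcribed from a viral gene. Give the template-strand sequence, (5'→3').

5'-ACCGCCCTATGTTGCCCG-3'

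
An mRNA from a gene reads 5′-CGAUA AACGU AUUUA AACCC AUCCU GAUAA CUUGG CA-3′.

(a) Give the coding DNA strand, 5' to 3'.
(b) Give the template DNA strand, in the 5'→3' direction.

(a) The coding strand matches the mRNA with U→T.
(b) The template strand is the reverse complement of the coding strand.

(a) 5′-CGATAAACGTATTTAAACCCATCCTGATAACTTGGCA-3′
(b) 5'-TGCCAAGTTATCAGGATGGGTTTAAATACGTTTATCG-3'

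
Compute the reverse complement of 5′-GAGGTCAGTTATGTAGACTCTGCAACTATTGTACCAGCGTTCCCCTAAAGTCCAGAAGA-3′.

Reading the sequence 3'→5' and pairing each base (A↔T, G↔C) gives the reverse complement directly.

5'-TCTTCTGGACTTTAGGGGAACGCTGGTACAATAGTTGCAGAGTCTACATAACTGACCTC-3'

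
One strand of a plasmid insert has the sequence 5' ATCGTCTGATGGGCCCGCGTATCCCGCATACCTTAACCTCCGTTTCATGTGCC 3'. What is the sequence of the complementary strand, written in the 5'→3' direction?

Pairing A↔T and G↔C gives TAGCAGACTACCCGGGCGCATAGGGCGTATGGAATTGGAGGCAAAGTACACGG, running 3'→5'. Reverse for the 5'→3' convention.

5'-GGCACATGAAACGGAGGTTAAGGTATGCGGGATACGCGGGCCCATCAGACGAT-3'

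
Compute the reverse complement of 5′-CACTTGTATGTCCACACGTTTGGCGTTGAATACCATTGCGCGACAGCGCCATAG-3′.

5'-CTATGGCGCTGTCGCGCAATGGTATTCAACGCCAAACGTGTGGACATACAAGTG-3'

Complement each base (A↔T, G↔C): GTGAACATACAGGTGTGCAAACCGCAACTTATGGTAACGCGCTGTCGCGGTATC. Then reverse.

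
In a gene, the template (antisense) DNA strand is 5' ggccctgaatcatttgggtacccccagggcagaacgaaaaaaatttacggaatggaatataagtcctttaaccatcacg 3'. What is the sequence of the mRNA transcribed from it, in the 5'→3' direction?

The mRNA has the sequence of the coding strand (reverse complement of the template) with T→U. Reverse complement of GGCCCTGAATCATTTGGGTACCCCCAGGGCAGAACGAAAAAAATTTACGGAATGGAATATAAGTCCTTTAACCATCACG is CGTGATGGTTAAAGGACTTATATTCCATTCCGTAAATTTTTTTCGTTCTGCCCTGGGGGTACCCAAATGATTCAGGGCC; then T→U.

5'-CGUGAUGGUUAAAGGACUUAUAUUCCAUUCCGUAAAUUUUUUUCGUUCUGCCCUGGGGGUACCCAAAUGAUUCAGGGCC-3'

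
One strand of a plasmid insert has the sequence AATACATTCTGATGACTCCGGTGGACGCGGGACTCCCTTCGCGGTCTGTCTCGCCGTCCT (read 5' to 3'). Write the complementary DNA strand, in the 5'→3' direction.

5'-AGGACGGCGAGACAGACCGCGAAGGGAGTCCCGCGTCCACCGGAGTCATCAGAATGTATT-3'

The complement of AATACATTCTGATGACTCCGGTGGACGCGGGACTCCCTTCGCGGTCTGTCTCGCCGTCCT is TTATGTAAGACTACTGAGGCCACCTGCGCCCTGAGGGAAGCGCCAGACAGAGCGGCAGGA (A↔T, G↔C). DNA strands are antiparallel, so the complementary strand runs 3'→5'; reversing gives the 5'→3' form.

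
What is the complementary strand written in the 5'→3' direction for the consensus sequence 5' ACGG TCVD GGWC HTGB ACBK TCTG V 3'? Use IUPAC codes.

5'-BCAGAMVGTVCADGWCCHBGACCGT-3'

Standard pairs A↔T, G↔C; ambiguity codes pair K↔M, W↔W, B↔V, D↔H. Complement (TGCCAGBHCCWGDACVTGVMAGACB), then reverse for 5'→3'.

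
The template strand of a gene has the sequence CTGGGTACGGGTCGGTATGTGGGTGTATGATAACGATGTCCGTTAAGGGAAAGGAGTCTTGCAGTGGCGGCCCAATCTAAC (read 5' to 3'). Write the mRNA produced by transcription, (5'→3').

The mRNA has the sequence of the coding strand (reverse complement of the template) with T→U. Reverse complement of CTGGGTACGGGTCGGTATGTGGGTGTATGATAACGATGTCCGTTAAGGGAAAGGAGTCTTGCAGTGGCGGCCCAATCTAAC is GTTAGATTGGGCCGCCACTGCAAGACTCCTTTCCCTTAACGGACATCGTTATCATACACCCACATACCGACCCGTACCCAG; then T→U.

5'-GUUAGAUUGGGCCGCCACUGCAAGACUCCUUUCCCUUAACGGACAUCGUUAUCAUACACCCACAUACCGACCCGUACCCAG-3'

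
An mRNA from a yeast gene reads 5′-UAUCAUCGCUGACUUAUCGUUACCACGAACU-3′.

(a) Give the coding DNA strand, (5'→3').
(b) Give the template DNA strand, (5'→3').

(a) The coding strand matches the mRNA with U→T.
(b) The template strand is the reverse complement of the coding strand.

(a) 5'-TATCATCGCTGACTTATCGTTACCACGAACT-3'
(b) 5'-AGTTCGTGGTAACGATAAGTCAGCGATGATA-3'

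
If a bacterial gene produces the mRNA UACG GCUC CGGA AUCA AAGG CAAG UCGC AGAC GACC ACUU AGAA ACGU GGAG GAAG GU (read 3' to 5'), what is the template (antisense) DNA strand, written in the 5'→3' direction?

5'-ATGCCGAGGCCTTAGTTTCCGTTCAGCGTCTGCTGGTGAATCTTTGCACCTCCTTCCA-3'

Written 5'→3' the mRNA is UGGAAGGAGGUGCAAAGAUUCACCAGCAGACGCUGAACGGAAACUAAGGCCUCGGCAU, so the coding DNA strand is TGGAAGGAGGTGCAAAGATTCACCAGCAGACGCTGAACGGAAACTAAGGCCTCGGCAT. The template is its reverse complement.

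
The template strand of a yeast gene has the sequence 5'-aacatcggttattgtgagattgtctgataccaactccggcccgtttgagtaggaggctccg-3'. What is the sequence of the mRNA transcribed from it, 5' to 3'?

5'-CGGAGCCUCCUACUCAAACGGGCCGGAGUUGGUAUCAGACAAUCUCACAAUAACCGAUGUU-3'

The mRNA has the sequence of the coding strand (reverse complement of the template) with T→U. Reverse complement of AACATCGGTTATTGTGAGATTGTCTGATACCAACTCCGGCCCGTTTGAGTAGGAGGCTCCG is CGGAGCCTCCTACTCAAACGGGCCGGAGTTGGTATCAGACAATCTCACAATAACCGATGTT; then T→U.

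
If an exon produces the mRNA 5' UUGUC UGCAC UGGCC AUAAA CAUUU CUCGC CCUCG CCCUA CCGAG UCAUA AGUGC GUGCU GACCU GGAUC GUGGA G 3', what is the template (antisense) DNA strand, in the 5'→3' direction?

5'-CTCCACGATCCAGGTCAGCACGCACTTATGACTCGGTAGGGCGAGGGCGAGAAATGTTTATGGCCAGTGCAGACAA-3'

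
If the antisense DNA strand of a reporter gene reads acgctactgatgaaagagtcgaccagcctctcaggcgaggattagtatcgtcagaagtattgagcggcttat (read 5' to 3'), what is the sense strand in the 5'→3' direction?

The coding strand is complementary and antiparallel to the template: take the complement (A↔T, G↔C) and reverse.

5′-ATAAGCCGCTCAATACTTCTGACGATACTAATCCTCGCCTGAGAGGCTGGTCGACTCTTTCATCAGTAGCGT-3′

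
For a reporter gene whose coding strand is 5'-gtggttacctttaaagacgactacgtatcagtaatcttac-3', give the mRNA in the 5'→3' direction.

5'-GUGGUUACCUUUAAAGACGACUACGUAUCAGUAAUCUUAC-3'

mRNA has the coding-strand sequence with U in place of T.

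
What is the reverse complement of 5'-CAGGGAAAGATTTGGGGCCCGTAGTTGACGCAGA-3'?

Reading the sequence 3'→5' and pairing each base (A↔T, G↔C) gives the reverse complement directly.

5'-TCTGCGTCAACTACGGGCCCCAAATCTTTCCCTG-3'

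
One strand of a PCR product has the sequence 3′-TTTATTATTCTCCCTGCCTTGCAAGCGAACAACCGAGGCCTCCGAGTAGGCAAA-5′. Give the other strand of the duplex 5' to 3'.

5'-AAATAATAAGAGGGACGGAACGTTCGCTTGTTGGCTCCGGAGGCTCATCCGTTT-3'

The strand is given 3'→5', so its complement runs 5'→3' in the same left-to-right order: pair each base A↔T, G↔C.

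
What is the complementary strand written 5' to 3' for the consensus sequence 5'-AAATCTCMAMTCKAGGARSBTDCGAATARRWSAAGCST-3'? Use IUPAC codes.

5'-ASGCTTSWYYTATTCGHAVSYTCCTMGAKTKGAGATTT-3'

Standard pairs A↔T, G↔C; ambiguity codes pair R↔Y, M↔K, W↔W, S↔S, B↔V, D↔H. Complement (TTTAGAGKTKAGMTCCTYSVAHGCTTATYYWSTTCGSA), then reverse for 5'→3'.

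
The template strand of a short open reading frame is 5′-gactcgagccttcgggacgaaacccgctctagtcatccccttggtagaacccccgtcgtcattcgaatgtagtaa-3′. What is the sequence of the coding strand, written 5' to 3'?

5'-TTACTACATTCGAATGACGACGGGGGTTCTACCAAGGGGATGACTAGAGCGGGTTTCGTCCCGAAGGCTCGAGTC-3'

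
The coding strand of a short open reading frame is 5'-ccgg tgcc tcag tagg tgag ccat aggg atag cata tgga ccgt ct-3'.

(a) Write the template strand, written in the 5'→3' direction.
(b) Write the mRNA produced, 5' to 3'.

(a) 5'-AGACGGTCCATATGCTATCCCTATGGCTCACCTACTGAGGCACCGG-3'
(b) 5'-CCGGUGCCUCAGUAGGUGAGCCAUAGGGAUAGCAUAUGGACCGUCU-3'

(a) The template strand is the reverse complement of the coding strand: complement GGCCACGGAGTCATCCACTCGGTATCCCTATCGTATACCTGGCAGA, then reverse.
(b) mRNA matches the coding strand with T→U.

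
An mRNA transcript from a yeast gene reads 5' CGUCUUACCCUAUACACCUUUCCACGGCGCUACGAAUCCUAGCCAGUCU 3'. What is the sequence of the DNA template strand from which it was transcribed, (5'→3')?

5'-AGACTGGCTAGGATTCGTAGCGCCGTGGAAAGGTGTATAGGGTAAGACG-3'

Replace U with T to get the coding DNA strand: CGTCTTACCCTATACACCTTTCCACGGCGCTACGAATCCTAGCCAGTCT. The template strand is its reverse complement (complement GCAGAATGGGATATGTGGAAAGGTGCCGCGATGCTTAGGATCGGTCAGA, then reverse).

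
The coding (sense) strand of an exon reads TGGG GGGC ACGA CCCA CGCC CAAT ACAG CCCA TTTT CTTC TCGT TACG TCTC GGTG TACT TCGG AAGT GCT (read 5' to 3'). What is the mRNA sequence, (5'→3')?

The mRNA is synthesized from the template strand, so it matches the coding strand with T replaced by U.

5'-UGGGGGGCACGACCCACGCCCAAUACAGCCCAUUUUCUUCUCGUUACGUCUCGGUGUACUUCGGAAGUGCU-3'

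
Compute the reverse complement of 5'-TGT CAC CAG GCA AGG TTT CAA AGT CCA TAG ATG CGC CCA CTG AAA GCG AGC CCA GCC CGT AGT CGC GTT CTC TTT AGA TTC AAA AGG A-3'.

5'-TCCTTTTGAATCTAAAGAGAACGCGACTACGGGCTGGGCTCGCTTTCAGTGGGCGCATCTATGGACTTTGAAACCTTGCCTGGTGACA-3'

Reading the sequence 3'→5' and pairing each base (A↔T, G↔C) gives the reverse complement directly.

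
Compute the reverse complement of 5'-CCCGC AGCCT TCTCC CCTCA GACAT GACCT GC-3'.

Reading the sequence 3'→5' and pairing each base (A↔T, G↔C) gives the reverse complement directly.

5'-GCAGGTCATGTCTGAGGGGAGAAGGCTGCGGG-3'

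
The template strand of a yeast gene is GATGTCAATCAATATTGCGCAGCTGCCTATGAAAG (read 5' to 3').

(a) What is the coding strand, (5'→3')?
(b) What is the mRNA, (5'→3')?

(a) 5'-CTTTCATAGGCAGCTGCGCAATATTGATTGACATC-3'
(b) 5'-CUUUCAUAGGCAGCUGCGCAAUAUUGAUUGACAUC-3'

(a) The coding strand is the reverse complement of the template: complement CTACAGTTAGTTATAACGCGTCGACGGATACTTTC, then reverse.
(b) mRNA has the coding-strand sequence with T→U.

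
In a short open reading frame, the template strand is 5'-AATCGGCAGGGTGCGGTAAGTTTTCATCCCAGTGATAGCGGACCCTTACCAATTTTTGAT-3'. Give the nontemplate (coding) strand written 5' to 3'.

The coding strand is complementary and antiparallel to the template: take the complement (A↔T, G↔C) and reverse.

5'-ATCAAAAATTGGTAAGGGTCCGCTATCACTGGGATGAAAACTTACCGCACCCTGCCGATT-3'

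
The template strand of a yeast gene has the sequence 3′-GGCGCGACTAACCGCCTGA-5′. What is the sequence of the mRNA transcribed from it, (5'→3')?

5'-CCGCGCUGAUUGGCGGACU-3'

Reading the template 3'→5' as shown, RNA polymerase pairs each base (A→U, T→A, G↔C) to build mRNA 5'→3' directly.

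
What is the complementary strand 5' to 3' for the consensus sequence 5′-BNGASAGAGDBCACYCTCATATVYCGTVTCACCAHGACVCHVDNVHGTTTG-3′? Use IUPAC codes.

5′-CAAACDBNHBDGBGTCDTGGTGABACGRBATATGAGRGTGVHCTCTSTCNV-3′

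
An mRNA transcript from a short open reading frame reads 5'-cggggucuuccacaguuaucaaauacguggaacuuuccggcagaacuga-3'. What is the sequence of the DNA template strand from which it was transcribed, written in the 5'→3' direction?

Replace U with T to get the coding DNA strand: CGGGGTCTTCCACAGTTATCAAATACGTGGAACTTTCCGGCAGAACTGA. The template strand is its reverse complement (complement GCCCCAGAAGGTGTCAATAGTTTATGCACCTTGAAAGGCCGTCTTGACT, then reverse).

5'-TCAGTTCTGCCGGAAAGTTCCACGTATTTGATAACTGTGGAAGACCCCG-3'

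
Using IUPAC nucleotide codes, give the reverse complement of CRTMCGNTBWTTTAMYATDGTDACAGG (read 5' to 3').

5'-CCTGTHACHATRKTAAAWVANCGKAYG-3'

Standard pairs A↔T, G↔C; ambiguity codes pair R↔Y, M↔K, W↔W, B↔V, D↔H, N↔N. Complement (GYAKGCNAVWAAATKRTAHCAHTGTCC), then reverse for 5'→3'.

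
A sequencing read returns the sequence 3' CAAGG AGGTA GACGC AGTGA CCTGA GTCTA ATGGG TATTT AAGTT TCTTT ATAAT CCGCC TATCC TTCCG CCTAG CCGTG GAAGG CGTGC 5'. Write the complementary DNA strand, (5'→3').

The strand is given 3'→5', so its complement runs 5'→3' in the same left-to-right order: pair each base A↔T, G↔C.

5'-GTTCCTCCATCTGCGTCACTGGACTCAGATTACCCATAAATTCAAAGAAATATTAGGCGGATAGGAAGGCGGATCGGCACCTTCCGCACG-3'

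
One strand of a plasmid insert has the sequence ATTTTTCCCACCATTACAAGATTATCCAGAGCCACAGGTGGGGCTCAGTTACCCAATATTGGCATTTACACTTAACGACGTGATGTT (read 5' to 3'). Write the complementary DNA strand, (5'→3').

Pairing A↔T and G↔C gives TAAAAAGGGTGGTAATGTTCTAATAGGTCTCGGTGTCCACCCCGAGTCAATGGGTTATAACCGTAAATGTGAATTGCTGCACTACAA, running 3'→5'. Reverse for the 5'→3' convention.

5'-AACATCACGTCGTTAAGTGTAAATGCCAATATTGGGTAACTGAGCCCCACCTGTGGCTCTGGATAATCTTGTAATGGTGGGAAAAAT-3'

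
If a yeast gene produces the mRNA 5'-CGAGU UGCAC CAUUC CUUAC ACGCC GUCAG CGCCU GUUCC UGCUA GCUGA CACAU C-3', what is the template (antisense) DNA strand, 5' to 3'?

5'-GATGTGTCAGCTAGCAGGAACAGGCGCTGACGGCGTGTAAGGAATGGTGCAACTCG-3'

Replace U with T to get the coding DNA strand: CGAGTTGCACCATTCCTTACACGCCGTCAGCGCCTGTTCCTGCTAGCTGACACATC. The template strand is its reverse complement (complement GCTCAACGTGGTAAGGAATGTGCGGCAGTCGCGGACAAGGACGATCGACTGTGTAG, then reverse).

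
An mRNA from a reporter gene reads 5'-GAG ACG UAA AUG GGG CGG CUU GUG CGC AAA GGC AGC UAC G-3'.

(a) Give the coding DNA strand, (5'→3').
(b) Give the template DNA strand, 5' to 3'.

(a) 5'-GAGACGTAAATGGGGCGGCTTGTGCGCAAAGGCAGCTACG-3'
(b) 5′-CGTAGCTGCCTTTGCGCACAAGCCGCCCCATTTACGTCTC-3′

(a) The coding strand matches the mRNA with U→T.
(b) The template strand is the reverse complement of the coding strand.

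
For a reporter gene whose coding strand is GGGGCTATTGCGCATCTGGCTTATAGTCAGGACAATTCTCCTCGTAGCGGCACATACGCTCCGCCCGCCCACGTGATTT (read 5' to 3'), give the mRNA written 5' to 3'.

5'-GGGGCUAUUGCGCAUCUGGCUUAUAGUCAGGACAAUUCUCCUCGUAGCGGCACAUACGCUCCGCCCGCCCACGUGAUUU-3'

mRNA has the coding-strand sequence with U in place of T.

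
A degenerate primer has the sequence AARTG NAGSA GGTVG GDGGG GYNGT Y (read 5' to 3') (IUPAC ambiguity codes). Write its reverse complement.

Standard pairs A↔T, G↔C; ambiguity codes pair R↔Y, S↔S, D↔H, V↔B, N↔N. Complement (TTYACNTCSTCCABCCHCCCCRNCAR), then reverse for 5'→3'.

5′-RACNRCCCCHCCBACCTSCTNCAYTT-3′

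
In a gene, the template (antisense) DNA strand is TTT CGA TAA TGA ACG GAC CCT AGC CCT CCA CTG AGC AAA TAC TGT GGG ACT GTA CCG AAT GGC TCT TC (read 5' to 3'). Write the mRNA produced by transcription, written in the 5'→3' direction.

5'-GAAGAGCCAUUCGGUACAGUCCCACAGUAUUUGCUCAGUGGAGGGCUAGGGUCCGUUCAUUAUCGAAA-3'

The mRNA has the sequence of the coding strand (reverse complement of the template) with T→U. Reverse complement of TTTCGATAATGAACGGACCCTAGCCCTCCACTGAGCAAATACTGTGGGACTGTACCGAATGGCTCTTC is GAAGAGCCATTCGGTACAGTCCCACAGTATTTGCTCAGTGGAGGGCTAGGGTCCGTTCATTATCGAAA; then T→U.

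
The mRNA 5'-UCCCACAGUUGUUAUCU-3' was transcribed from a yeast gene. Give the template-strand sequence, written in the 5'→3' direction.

Replace U with T to get the coding DNA strand: TCCCACAGTTGTTATCT. The template strand is its reverse complement (complement AGGGTGTCAACAATAGA, then reverse).

5'-AGATAACAACTGTGGGA-3'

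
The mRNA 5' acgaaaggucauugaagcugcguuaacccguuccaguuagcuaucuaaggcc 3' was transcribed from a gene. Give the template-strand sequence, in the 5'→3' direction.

5'-GGCCTTAGATAGCTAACTGGAACGGGTTAACGCAGCTTCAATGACCTTTCGT-3'

Replace U with T to get the coding DNA strand: ACGAAAGGTCATTGAAGCTGCGTTAACCCGTTCCAGTTAGCTATCTAAGGCC. The template strand is its reverse complement (complement TGCTTTCCAGTAACTTCGACGCAATTGGGCAAGGTCAATCGATAGATTCCGG, then reverse).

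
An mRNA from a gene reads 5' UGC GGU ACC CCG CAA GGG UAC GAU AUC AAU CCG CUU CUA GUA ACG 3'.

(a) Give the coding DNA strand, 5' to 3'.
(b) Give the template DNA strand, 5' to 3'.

(a) The coding strand matches the mRNA with U→T.
(b) The template strand is the reverse complement of the coding strand.

(a) 5'-TGCGGTACCCCGCAAGGGTACGATATCAATCCGCTTCTAGTAACG-3'
(b) 5'-CGTTACTAGAAGCGGATTGATATCGTACCCTTGCGGGGTACCGCA-3'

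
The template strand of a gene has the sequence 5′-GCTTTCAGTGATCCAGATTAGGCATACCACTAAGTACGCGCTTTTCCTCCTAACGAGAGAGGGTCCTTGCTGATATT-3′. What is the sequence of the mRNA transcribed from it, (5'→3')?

5'-AAUAUCAGCAAGGACCCUCUCUCGUUAGGAGGAAAAGCGCGUACUUAGUGGUAUGCCUAAUCUGGAUCACUGAAAGC-3'

RNA polymerase reads the template 3'→5' and synthesizes mRNA 5'→3' by base-pairing (A→U, T→A, G↔C). The complement of the template is CGAAAGTCACTAGGTCTAATCCGTATGGTGATTCATGCGCGAAAAGGAGGATTGCTCTCTCCCAGGAACGACTATAA; antiparallel, so 5'→3' the coding strand is AATATCAGCAAGGACCCTCTCTCGTTAGGAGGAAAAGCGCGTACTTAGTGGTATGCCTAATCTGGATCACTGAAAGC. Replace T with U for the mRNA.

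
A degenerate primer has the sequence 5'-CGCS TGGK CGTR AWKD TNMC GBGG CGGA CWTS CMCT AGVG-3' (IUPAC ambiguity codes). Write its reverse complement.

5'-CBCTAGKGSAWGTCCGCCVCGKNAHMWTYACGMCCASGCG-3'

Standard pairs A↔T, G↔C; ambiguity codes pair R↔Y, M↔K, W↔W, S↔S, B↔V, D↔H, N↔N. Complement (GCGSACCMGCAYTWMHANKGCVCCGCCTGWASGKGATCBC), then reverse for 5'→3'.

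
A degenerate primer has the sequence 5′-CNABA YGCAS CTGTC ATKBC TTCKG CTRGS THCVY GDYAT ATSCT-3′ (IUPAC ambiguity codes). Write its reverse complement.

5'-AGSATATRHCRBGDASCYAGCMGAAGVMATGACAGSTGCRTVTNG-3'

Standard pairs A↔T, G↔C; ambiguity codes pair R↔Y, K↔M, S↔S, B↔V, D↔H, N↔N. Complement (GNTVTRCGTSGACAGTAMVGAAGMCGAYCSADGBRCHRTATASGA), then reverse for 5'→3'.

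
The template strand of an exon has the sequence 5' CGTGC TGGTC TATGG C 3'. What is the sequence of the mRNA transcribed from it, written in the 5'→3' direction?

RNA polymerase reads the template 3'→5' and synthesizes mRNA 5'→3' by base-pairing (A→U, T→A, G↔C). The complement of the template is GCACGACCAGATACCG; antiparallel, so 5'→3' the coding strand is GCCATAGACCAGCACG. Replace T with U for the mRNA.

5'-GCCAUAGACCAGCACG-3'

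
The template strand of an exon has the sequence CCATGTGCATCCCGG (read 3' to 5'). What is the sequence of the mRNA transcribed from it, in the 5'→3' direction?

Reading the template 3'→5' as shown, RNA polymerase pairs each base (A→U, T→A, G↔C) to build mRNA 5'→3' directly.

5′-GGUACACGUAGGGCC-3′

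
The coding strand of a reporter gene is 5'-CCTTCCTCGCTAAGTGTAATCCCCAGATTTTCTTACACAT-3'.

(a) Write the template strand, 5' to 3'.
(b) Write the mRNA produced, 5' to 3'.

(a) 5'-ATGTGTAAGAAAATCTGGGGATTACACTTAGCGAGGAAGG-3'
(b) 5'-CCUUCCUCGCUAAGUGUAAUCCCCAGAUUUUCUUACACAU-3'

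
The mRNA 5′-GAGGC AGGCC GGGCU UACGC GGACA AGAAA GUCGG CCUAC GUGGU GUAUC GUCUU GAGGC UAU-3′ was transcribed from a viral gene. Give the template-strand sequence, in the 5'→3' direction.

Replace U with T to get the coding DNA strand: GAGGCAGGCCGGGCTTACGCGGACAAGAAAGTCGGCCTACGTGGTGTATCGTCTTGAGGCTAT. The template strand is its reverse complement (complement CTCCGTCCGGCCCGAATGCGCCTGTTCTTTCAGCCGGATGCACCACATAGCAGAACTCCGATA, then reverse).

5'-ATAGCCTCAAGACGATACACCACGTAGGCCGACTTTCTTGTCCGCGTAAGCCCGGCCTGCCTC-3'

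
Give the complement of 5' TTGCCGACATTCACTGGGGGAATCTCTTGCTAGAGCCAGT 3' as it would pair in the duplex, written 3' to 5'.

3'-AACGGCTGTAAGTGACCCCCTTAGAGAACGATCTCGGTCA-5'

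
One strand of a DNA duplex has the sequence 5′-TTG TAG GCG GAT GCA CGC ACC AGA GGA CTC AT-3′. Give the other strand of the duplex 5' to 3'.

The complement of TTGTAGGCGGATGCACGCACCAGAGGACTCAT is AACATCCGCCTACGTGCGTGGTCTCCTGAGTA (A↔T, G↔C). DNA strands are antiparallel, so the complementary strand runs 3'→5'; reversing gives the 5'→3' form.

5'-ATGAGTCCTCTGGTGCGTGCATCCGCCTACAA-3'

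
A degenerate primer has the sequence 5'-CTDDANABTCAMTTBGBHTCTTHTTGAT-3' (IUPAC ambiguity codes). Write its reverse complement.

Standard pairs A↔T, G↔C; ambiguity codes pair M↔K, B↔V, D↔H, N↔N. Complement (GAHHTNTVAGTKAAVCVDAGAADAACTA), then reverse for 5'→3'.

5'-ATCAADAAGADVCVAAKTGAVTNTHHAG-3'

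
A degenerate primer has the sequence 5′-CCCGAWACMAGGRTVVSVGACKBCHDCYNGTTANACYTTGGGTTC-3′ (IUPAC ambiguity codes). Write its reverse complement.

Standard pairs A↔T, G↔C; ambiguity codes pair R↔Y, M↔K, W↔W, S↔S, B↔V, D↔H, N↔N. Complement (GGGCTWTGKTCCYABBSBCTGMVGDHGRNCAATNTGRAACCCAAG), then reverse for 5'→3'.

5'-GAACCCAARGTNTAACNRGHDGVMGTCBSBBAYCCTKGTWTCGGG-3'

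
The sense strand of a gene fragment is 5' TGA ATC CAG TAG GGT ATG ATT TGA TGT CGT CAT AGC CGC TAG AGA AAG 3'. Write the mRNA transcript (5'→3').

mRNA has the coding-strand sequence with U in place of T.

5'-UGAAUCCAGUAGGGUAUGAUUUGAUGUCGUCAUAGCCGCUAGAGAAAG-3'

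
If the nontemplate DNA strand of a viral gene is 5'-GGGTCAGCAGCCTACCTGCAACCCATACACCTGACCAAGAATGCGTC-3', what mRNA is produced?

5'-GGGUCAGCAGCCUACCUGCAACCCAUACACCUGACCAAGAAUGCGUC-3'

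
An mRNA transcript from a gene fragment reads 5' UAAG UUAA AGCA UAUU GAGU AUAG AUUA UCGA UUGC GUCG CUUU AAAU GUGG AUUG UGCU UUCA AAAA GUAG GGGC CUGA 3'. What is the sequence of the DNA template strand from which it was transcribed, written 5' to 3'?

5'-TCAGGCCCCTACTTTTTGAAAGCACAATCCACATTTAAAGCGACGCAATCGATAATCTATACTCAATATGCTTTAACTTA-3'

Replace U with T to get the coding DNA strand: TAAGTTAAAGCATATTGAGTATAGATTATCGATTGCGTCGCTTTAAATGTGGATTGTGCTTTCAAAAAGTAGGGGCCTGA. The template strand is its reverse complement (complement ATTCAATTTCGTATAACTCATATCTAATAGCTAACGCAGCGAAATTTACACCTAACACGAAAGTTTTTCATCCCCGGACT, then reverse).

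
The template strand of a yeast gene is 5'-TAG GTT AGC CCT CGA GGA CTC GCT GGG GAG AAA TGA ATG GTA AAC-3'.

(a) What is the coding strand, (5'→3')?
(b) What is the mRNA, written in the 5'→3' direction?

(a) 5'-GTTTACCATTCATTTCTCCCCAGCGAGTCCTCGAGGGCTAACCTA-3'
(b) 5'-GUUUACCAUUCAUUUCUCCCCAGCGAGUCCUCGAGGGCUAACCUA-3'

(a) The coding strand is the reverse complement of the template: complement ATCCAATCGGGAGCTCCTGAGCGACCCCTCTTTACTTACCATTTG, then reverse.
(b) mRNA has the coding-strand sequence with T→U.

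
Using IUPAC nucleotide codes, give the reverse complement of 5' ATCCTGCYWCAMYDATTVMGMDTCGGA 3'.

5'-TCCGAHKCKBAATHRKTGWRGCAGGAT-3'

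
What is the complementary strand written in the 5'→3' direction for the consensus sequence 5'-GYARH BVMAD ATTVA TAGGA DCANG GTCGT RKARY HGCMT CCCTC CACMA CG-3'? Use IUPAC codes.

Standard pairs A↔T, G↔C; ambiguity codes pair R↔Y, M↔K, B↔V, D↔H, N↔N. Complement (CRTYDVBKTHTAABTATCCTHGTNCCAGCAYMTYRDCGKAGGGAGGTGKTGC), then reverse for 5'→3'.

5′-CGTKGTGGAGGGAKGCDRYTMYACGACCNTGHTCCTATBAATHTKBVDYTRC-3′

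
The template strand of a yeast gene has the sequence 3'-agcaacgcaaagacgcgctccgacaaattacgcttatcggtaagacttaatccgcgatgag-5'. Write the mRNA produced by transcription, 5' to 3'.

Reading the template 3'→5' as shown, RNA polymerase pairs each base (A→U, T→A, G↔C) to build mRNA 5'→3' directly.

5'-UCGUUGCGUUUCUGCGCGAGGCUGUUUAAUGCGAAUAGCCAUUCUGAAUUAGGCGCUACUC-3'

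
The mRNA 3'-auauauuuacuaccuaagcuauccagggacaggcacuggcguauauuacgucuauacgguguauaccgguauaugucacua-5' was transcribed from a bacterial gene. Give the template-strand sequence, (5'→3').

5'-TATATAAATGATGGATTCGATAGGTCCCTGTCCGTGACCGCATATAATGCAGATATGCCACATATGGCCATATACAGTGAT-3'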